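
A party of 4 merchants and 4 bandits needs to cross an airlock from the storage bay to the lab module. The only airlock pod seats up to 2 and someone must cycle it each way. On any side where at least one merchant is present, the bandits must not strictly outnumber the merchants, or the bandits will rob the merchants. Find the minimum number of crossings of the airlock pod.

Following every safe sequence of crossings from the start, the most of the 8 that can be at the lab module as the airlock pod arrives there on crossings 1, 3, 5 is 2, 3, 4 respectively; the best ever achieved is 4 of 8.
From crossing 7 on, no configuration arises that was not already reachable earlier: only 11 distinct safe configurations (who is on which side, and where the airlock pod is) can ever be reached, none of them has everyone across, and every continuation just revisits them. They are: 0 merchants + 0 bandits across (airlock pod back at the start); 0 merchants + 1 bandit across (airlock pod there); 0 merchants + 1 bandit across (airlock pod back at the start); 0 merchants + 2 bandits across (airlock pod there); 0 merchants + 2 bandits across (airlock pod back at the start); 0 merchants + 3 bandits across (airlock pod there); 0 merchants + 3 bandits across (airlock pod back at the start); 0 merchants + 4 bandits across (airlock pod there); 1 merchant + 1 bandit across (airlock pod there); 1 merchant + 1 bandit across (airlock pod back at the start); 2 merchants + 2 bandits across (airlock pod there). So no valid plan exists.

impossible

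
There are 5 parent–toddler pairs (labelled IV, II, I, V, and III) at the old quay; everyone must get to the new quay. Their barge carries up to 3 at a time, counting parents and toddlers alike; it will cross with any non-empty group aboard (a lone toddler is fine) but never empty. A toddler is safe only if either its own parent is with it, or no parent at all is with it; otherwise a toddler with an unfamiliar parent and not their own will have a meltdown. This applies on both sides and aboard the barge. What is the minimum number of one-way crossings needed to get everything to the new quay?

11

Counting alone: each trip to the new quay takes at most 3 across and each return brings at least 1 back, so after t trips out (and t−1 returns) at most 3t − (t−1) of the 10 are across; that first reaches 10 at t = 5, so at least 9 crossings are needed.
The safety rule pushes this higher. Following every safe sequence of crossings, the most of the 10 that can be at the new quay as the barge arrives there on crossing 9 is 9 — never all 10.
So no plan with fewer than 11 crossings exists, and this one achieves 11:
1. parent IV and toddler IV cross → the new quay.
2. parent IV crosses ← the old quay.
3. toddler I, toddler II, and toddler V cross → the new quay.
4. toddler IV crosses ← the old quay.
5. parent I, parent II, and parent V cross → the new quay.
6. parent II and toddler II cross ← the old quay.
7. parent II, parent III, and parent IV cross → the new quay.
8. toddler I crosses ← the old quay.
9. toddler II and toddler IV cross → the new quay.
10. toddler IV crosses ← the old quay.
11. toddler I, toddler III, and toddler IV cross → the new quay.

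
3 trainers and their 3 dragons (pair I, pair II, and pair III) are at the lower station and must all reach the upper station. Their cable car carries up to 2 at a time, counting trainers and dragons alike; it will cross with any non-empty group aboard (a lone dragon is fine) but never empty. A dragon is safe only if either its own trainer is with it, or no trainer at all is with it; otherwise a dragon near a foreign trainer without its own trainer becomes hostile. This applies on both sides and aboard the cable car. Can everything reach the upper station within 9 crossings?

Counting alone: each trip to the upper station takes at most 2 across and each return brings at least 1 back, so after t trips out (and t−1 returns) at most 2t − (t−1) of the 6 are across; that first reaches 6 at t = 5, so at least 9 crossings are needed.
The safety rule pushes this higher. Following every safe sequence of crossings, the most of the 6 that can be at the upper station as the cable car arrives there on crossing 9 is 5 — never all 6.
So the move cannot be finished within 9 crossings. (The shortest complete plan takes 11:)
1. dragon I and trainer I cross → the upper station.
2. trainer I crosses ← the lower station.
3. dragon II and dragon III cross → the upper station.
4. dragon I crosses ← the lower station.
5. trainer II and trainer III cross → the upper station.
6. dragon II and trainer II cross ← the lower station.
7. trainer I and trainer II cross → the upper station.
8. dragon III crosses ← the lower station.
9. dragon I and dragon II cross → the upper station.
10. trainer III crosses ← the lower station.
11. dragon III and trainer III cross → the upper station.

No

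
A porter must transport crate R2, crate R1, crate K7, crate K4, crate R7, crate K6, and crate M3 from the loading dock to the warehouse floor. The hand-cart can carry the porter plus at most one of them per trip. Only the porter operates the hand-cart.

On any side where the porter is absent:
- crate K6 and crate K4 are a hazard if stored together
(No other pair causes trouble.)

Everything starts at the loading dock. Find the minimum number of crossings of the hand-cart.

13

Counting alone: the porter can take at most 1 across per trip to the warehouse floor, so moving all 7 needs at least 7 loaded trips out, with a return between consecutive ones — at least 13 crossings.
The plan below uses exactly 13 crossings, so it is optimal:
1. Porter goes to the warehouse floor with crate K4.  [the loading dock: crate K6, crate K7, crate M3, crate R1, crate R2, crate R7 | the warehouse floor: crate K4]
2. Porter goes back to the loading dock alone.  [the loading dock: crate K6, crate K7, crate M3, crate R1, crate R2, crate R7 | the warehouse floor: crate K4]
3. Porter goes to the warehouse floor with crate R2.  [the loading dock: crate K6, crate K7, crate M3, crate R1, crate R7 | the warehouse floor: crate K4, crate R2]
4. Porter goes back to the loading dock alone.  [the loading dock: crate K6, crate K7, crate M3, crate R1, crate R7 | the warehouse floor: crate K4, crate R2]
5. Porter goes to the warehouse floor with crate R1.  [the loading dock: crate K6, crate K7, crate M3, crate R7 | the warehouse floor: crate K4, crate R1, crate R2]
6. Porter goes back to the loading dock alone.  [the loading dock: crate K6, crate K7, crate M3, crate R7 | the warehouse floor: crate K4, crate R1, crate R2]
7. Porter goes to the warehouse floor with crate K7.  [the loading dock: crate K6, crate M3, crate R7 | the warehouse floor: crate K4, crate K7, crate R1, crate R2]
8. Porter goes back to the loading dock alone.  [the loading dock: crate K6, crate M3, crate R7 | the warehouse floor: crate K4, crate K7, crate R1, crate R2]
9. Porter goes to the warehouse floor with crate R7.  [the loading dock: crate K6, crate M3 | the warehouse floor: crate K4, crate K7, crate R1, crate R2, crate R7]
10. Porter goes back to the loading dock alone.  [the loading dock: crate K6, crate M3 | the warehouse floor: crate K4, crate K7, crate R1, crate R2, crate R7]
11. Porter goes to the warehouse floor with crate M3.  [the loading dock: crate K6 | the warehouse floor: crate K4, crate K7, crate M3, crate R1, crate R2, crate R7]
12. Porter goes back to the loading dock alone.  [the loading dock: crate K6 | the warehouse floor: crate K4, crate K7, crate M3, crate R1, crate R2, crate R7]
13. Porter goes to the warehouse floor with crate K6.  [the loading dock: — | the warehouse floor: crate K4, crate K6, crate K7, crate M3, crate R1, crate R2, crate R7]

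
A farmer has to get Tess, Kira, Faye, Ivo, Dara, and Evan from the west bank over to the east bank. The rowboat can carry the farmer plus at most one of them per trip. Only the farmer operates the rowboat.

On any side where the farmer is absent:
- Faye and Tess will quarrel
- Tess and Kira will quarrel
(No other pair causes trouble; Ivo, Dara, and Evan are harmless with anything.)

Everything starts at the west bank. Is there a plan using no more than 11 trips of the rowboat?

Counting alone: the farmer can take at most 1 across per trip to the east bank, so moving all 6 needs at least 6 loaded trips out, with a return between consecutive ones — at least 11 crossings.
The safety rule pushes this higher. Following every safe sequence of crossings, the most of the 6 that can be at the east bank as the rowboat arrives there on crossing 11 is 5 — never all 6.
So the move cannot be finished within 11 crossings. (The shortest complete plan takes 13:)
1. Farmer goes to the east bank with Tess.  [the west bank: Dara, Evan, Faye, Ivo, Kira | the east bank: Tess]
2. Farmer goes back to the west bank alone.  [the west bank: Dara, Evan, Faye, Ivo, Kira | the east bank: Tess]
3. Farmer goes to the east bank with Kira.  [the west bank: Dara, Evan, Faye, Ivo | the east bank: Kira, Tess]
4. Farmer goes back to the west bank with Tess.  [the west bank: Dara, Evan, Faye, Ivo, Tess | the east bank: Kira]
5. Farmer goes to the east bank with Faye.  [the west bank: Dara, Evan, Ivo, Tess | the east bank: Faye, Kira]
6. Farmer goes back to the west bank alone.  [the west bank: Dara, Evan, Ivo, Tess | the east bank: Faye, Kira]
7. Farmer goes to the east bank with Ivo.  [the west bank: Dara, Evan, Tess | the east bank: Faye, Ivo, Kira]
8. Farmer goes back to the west bank alone.  [the west bank: Dara, Evan, Tess | the east bank: Faye, Ivo, Kira]
9. Farmer goes to the east bank with Dara.  [the west bank: Evan, Tess | the east bank: Dara, Faye, Ivo, Kira]
10. Farmer goes back to the west bank alone.  [the west bank: Evan, Tess | the east bank: Dara, Faye, Ivo, Kira]
11. Farmer goes to the east bank with Evan.  [the west bank: Tess | the east bank: Dara, Evan, Faye, Ivo, Kira]
12. Farmer goes back to the west bank alone.  [the west bank: Tess | the east bank: Dara, Evan, Faye, Ivo, Kira]
13. Farmer goes to the east bank with Tess.  [the west bank: — | the east bank: Dara, Evan, Faye, Ivo, Kira, Tess]

No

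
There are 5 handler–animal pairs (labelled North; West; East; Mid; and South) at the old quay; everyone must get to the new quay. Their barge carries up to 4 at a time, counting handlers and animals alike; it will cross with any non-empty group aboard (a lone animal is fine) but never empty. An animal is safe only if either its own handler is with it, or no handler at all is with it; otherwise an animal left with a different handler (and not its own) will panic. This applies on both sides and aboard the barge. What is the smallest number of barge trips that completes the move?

Counting alone: each trip to the new quay takes at most 4 across and each return brings at least 1 back, so after t trips out (and t−1 returns) at most 4t − (t−1) of the 10 are across; that first reaches 10 at t = 3, so at least 5 crossings are needed.
The safety rule pushes this higher. Following every safe sequence of crossings, the most of the 10 that can be at the new quay as the barge arrives there on crossing 5 is 9 — never all 10.
So no plan with fewer than 7 crossings exists, and this one achieves 7:
1. animal North and handler North cross → the new quay.
2. handler North crosses ← the old quay.
3. animal East, animal Mid, animal South, and animal West cross → the new quay.
4. animal North crosses ← the old quay.
5. handler East, handler Mid, handler South, and handler West cross → the new quay.
6. animal West and handler West cross ← the old quay.
7. animal North, animal West, handler North, and handler West cross → the new quay.

7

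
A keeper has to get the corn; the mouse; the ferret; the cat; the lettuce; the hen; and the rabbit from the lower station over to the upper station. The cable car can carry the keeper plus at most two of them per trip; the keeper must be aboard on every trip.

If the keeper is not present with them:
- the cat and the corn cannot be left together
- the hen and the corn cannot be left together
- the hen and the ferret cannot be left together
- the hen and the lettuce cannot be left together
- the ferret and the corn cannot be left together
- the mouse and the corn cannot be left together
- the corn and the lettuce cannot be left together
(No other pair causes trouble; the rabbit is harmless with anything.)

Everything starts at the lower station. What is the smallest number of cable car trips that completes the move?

Counting alone: the keeper can take at most 2 across per trip to the upper station, so moving all 7 needs at least 4 loaded trips out, with a return between consecutive ones — at least 7 crossings.
The safety rule pushes this higher. Following every safe sequence of crossings, the most of the 7 that can be at the upper station as the cable car arrives there on crossings 7, 9 is 5, 6 respectively — never all 7.
So no plan with fewer than 11 crossings exists, and this one achieves 11:
1. Keeper goes to the upper station with the corn and the hen.
2. Keeper goes back to the lower station with the corn.
3. Keeper goes to the upper station with the corn and the mouse.
4. Keeper goes back to the lower station with the corn.
5. Keeper goes to the upper station with the cat and the corn.
6. Keeper goes back to the lower station with the corn.
7. Keeper goes to the upper station with the corn and the rabbit.
8. Keeper goes back to the lower station with the corn.
9. Keeper goes to the upper station with the ferret and the lettuce.
10. Keeper goes back to the lower station with the hen.
11. Keeper goes to the upper station with the corn and the hen.

11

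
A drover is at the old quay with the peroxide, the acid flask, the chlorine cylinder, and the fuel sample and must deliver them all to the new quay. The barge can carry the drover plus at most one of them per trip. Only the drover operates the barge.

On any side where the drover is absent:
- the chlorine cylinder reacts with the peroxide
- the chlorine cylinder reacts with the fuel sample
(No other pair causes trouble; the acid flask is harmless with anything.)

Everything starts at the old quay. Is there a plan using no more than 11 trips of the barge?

Yes — this plan uses 9 crossings (≤ 11):
1. Drover goes to the new quay with the chlorine cylinder.
2. Drover goes back to the old quay alone.
3. Drover goes to the new quay with the peroxide.
4. Drover goes back to the old quay with the chlorine cylinder.
5. Drover goes to the new quay with the fuel sample.
6. Drover goes back to the old quay alone.
7. Drover goes to the new quay with the acid flask.
8. Drover goes back to the old quay alone.
9. Drover goes to the new quay with the chlorine cylinder.

Yes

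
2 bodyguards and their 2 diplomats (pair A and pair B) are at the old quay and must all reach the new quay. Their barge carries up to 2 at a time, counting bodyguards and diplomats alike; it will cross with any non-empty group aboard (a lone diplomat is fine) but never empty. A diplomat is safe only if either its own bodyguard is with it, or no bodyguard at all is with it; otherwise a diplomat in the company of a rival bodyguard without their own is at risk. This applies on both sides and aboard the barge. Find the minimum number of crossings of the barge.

5

Counting alone: each trip to the new quay takes at most 2 across and each return brings at least 1 back, so after t trips out (and t−1 returns) at most 2t − (t−1) of the 4 are across; that first reaches 4 at t = 3, so at least 5 crossings are needed.
The plan below uses exactly 5 crossings, so it is optimal:
1. bodyguard A and diplomat A cross → the new quay.
2. bodyguard A crosses ← the old quay.
3. bodyguard A and bodyguard B cross → the new quay.
4. bodyguard B crosses ← the old quay.
5. bodyguard B and diplomat B cross → the new quay.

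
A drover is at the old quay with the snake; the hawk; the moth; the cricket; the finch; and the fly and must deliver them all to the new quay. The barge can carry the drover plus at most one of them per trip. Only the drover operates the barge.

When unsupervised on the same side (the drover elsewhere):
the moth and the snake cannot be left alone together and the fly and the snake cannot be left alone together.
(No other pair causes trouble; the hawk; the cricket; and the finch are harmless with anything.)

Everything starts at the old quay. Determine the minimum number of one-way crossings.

13

Counting alone: the drover can take at most 1 across per trip to the new quay, so moving all 6 needs at least 6 loaded trips out, with a return between consecutive ones — at least 11 crossings.
The safety rule pushes this higher. Following every safe sequence of crossings, the most of the 6 that can be at the new quay as the barge arrives there on crossing 11 is 5 — never all 6.
So no plan with fewer than 13 crossings exists, and this one achieves 13:
1. Drover goes to the new quay with the snake.
2. Drover goes back to the old quay alone.
3. Drover goes to the new quay with the hawk.
4. Drover goes back to the old quay alone.
5. Drover goes to the new quay with the moth.
6. Drover goes back to the old quay with the snake.
7. Drover goes to the new quay with the fly.
8. Drover goes back to the old quay alone.
9. Drover goes to the new quay with the cricket.
10. Drover goes back to the old quay alone.
11. Drover goes to the new quay with the finch.
12. Drover goes back to the old quay alone.
13. Drover goes to the new quay with the snake.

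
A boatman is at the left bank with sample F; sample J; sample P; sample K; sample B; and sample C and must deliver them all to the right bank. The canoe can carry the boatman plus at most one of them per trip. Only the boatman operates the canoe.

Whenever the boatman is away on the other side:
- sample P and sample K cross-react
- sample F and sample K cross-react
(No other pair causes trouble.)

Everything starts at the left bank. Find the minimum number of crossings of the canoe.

Counting alone: the boatman can take at most 1 across per trip to the right bank, so moving all 6 needs at least 6 loaded trips out, with a return between consecutive ones — at least 11 crossings.
The safety rule pushes this higher. Following every safe sequence of crossings, the most of the 6 that can be at the right bank as the canoe arrives there on crossing 11 is 5 — never all 6.
So no plan with fewer than 13 crossings exists, and this one achieves 13:
1. Boatman goes to the right bank with sample K.  [the left bank: sample B, sample C, sample F, sample J, sample P | the right bank: sample K]
2. Boatman goes back to the left bank alone.  [the left bank: sample B, sample C, sample F, sample J, sample P | the right bank: sample K]
3. Boatman goes to the right bank with sample F.  [the left bank: sample B, sample C, sample J, sample P | the right bank: sample F, sample K]
4. Boatman goes back to the left bank with sample K.  [the left bank: sample B, sample C, sample J, sample K, sample P | the right bank: sample F]
5. Boatman goes to the right bank with sample P.  [the left bank: sample B, sample C, sample J, sample K | the right bank: sample F, sample P]
6. Boatman goes back to the left bank alone.  [the left bank: sample B, sample C, sample J, sample K | the right bank: sample F, sample P]
7. Boatman goes to the right bank with sample J.  [the left bank: sample B, sample C, sample K | the right bank: sample F, sample J, sample P]
8. Boatman goes back to the left bank alone.  [the left bank: sample B, sample C, sample K | the right bank: sample F, sample J, sample P]
9. Boatman goes to the right bank with sample B.  [the left bank: sample C, sample K | the right bank: sample B, sample F, sample J, sample P]
10. Boatman goes back to the left bank alone.  [the left bank: sample C, sample K | the right bank: sample B, sample F, sample J, sample P]
11. Boatman goes to the right bank with sample C.  [the left bank: sample K | the right bank: sample B, sample C, sample F, sample J, sample P]
12. Boatman goes back to the left bank alone.  [the left bank: sample K | the right bank: sample B, sample C, sample F, sample J, sample P]
13. Boatman goes to the right bank with sample K.  [the left bank: — | the right bank: sample B, sample C, sample F, sample J, sample K, sample P]

13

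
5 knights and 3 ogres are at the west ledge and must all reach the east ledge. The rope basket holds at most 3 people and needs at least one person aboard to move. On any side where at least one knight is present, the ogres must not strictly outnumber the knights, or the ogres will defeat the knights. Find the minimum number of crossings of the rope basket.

Counting alone: each trip to the east ledge takes at most 3 across and each return brings at least 1 back, so after t trips out (and t−1 returns) at most 3t − (t−1) of the 8 are across; that first reaches 8 at t = 4, so at least 7 crossings are needed.
The plan below uses exactly 7 crossings, so it is optimal:
1. 2 ogres → the east ledge.  (the west ledge: 5K 1O; the east ledge: 0K 2O)
2. 1 ogre ← the west ledge.  (the west ledge: 5K 2O; the east ledge: 0K 1O)
3. 2 knights and 1 ogre → the east ledge.  (the west ledge: 3K 1O; the east ledge: 2K 2O)
4. 1 ogre ← the west ledge.  (the west ledge: 3K 2O; the east ledge: 2K 1O)
5. 1 knight and 2 ogres → the east ledge.  (the west ledge: 2K 0O; the east ledge: 3K 3O)
6. 1 ogre ← the west ledge.  (the west ledge: 2K 1O; the east ledge: 3K 2O)
7. 2 knights and 1 ogre → the east ledge.  (the west ledge: 0K 0O; the east ledge: 5K 3O)

7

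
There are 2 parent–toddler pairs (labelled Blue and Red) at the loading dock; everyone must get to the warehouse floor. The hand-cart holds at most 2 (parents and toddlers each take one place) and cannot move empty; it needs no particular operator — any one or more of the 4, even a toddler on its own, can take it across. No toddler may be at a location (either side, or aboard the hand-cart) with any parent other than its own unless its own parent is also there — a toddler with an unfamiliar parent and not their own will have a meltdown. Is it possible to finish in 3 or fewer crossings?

Counting alone: each trip to the warehouse floor takes at most 2 across and each return brings at least 1 back, so after t trips out (and t−1 returns) at most 2t − (t−1) of the 4 are across; that first reaches 4 at t = 3, so at least 5 crossings are needed.
Since 3 < 5, 3 crossings cannot be enough. (The shortest complete plan in fact takes 5:)
1. parent Blue and toddler Blue cross → the warehouse floor.
2. parent Blue crosses ← the loading dock.
3. parent Blue and parent Red cross → the warehouse floor.
4. parent Red crosses ← the loading dock.
5. parent Red and toddler Red cross → the warehouse floor.

No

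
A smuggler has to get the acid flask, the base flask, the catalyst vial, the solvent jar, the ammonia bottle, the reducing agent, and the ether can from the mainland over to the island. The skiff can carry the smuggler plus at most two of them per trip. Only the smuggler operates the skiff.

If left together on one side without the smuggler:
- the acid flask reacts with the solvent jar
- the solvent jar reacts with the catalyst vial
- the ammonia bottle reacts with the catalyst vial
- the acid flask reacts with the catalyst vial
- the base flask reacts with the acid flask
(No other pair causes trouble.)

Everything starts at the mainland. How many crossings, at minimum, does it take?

11

Counting alone: the smuggler can take at most 2 across per trip to the island, so moving all 7 needs at least 4 loaded trips out, with a return between consecutive ones — at least 7 crossings.
The safety rule pushes this higher. Following every safe sequence of crossings, the most of the 7 that can be at the island as the skiff arrives there on crossings 7, 9 is 5, 6 respectively — never all 7.
So no plan with fewer than 11 crossings exists, and this one achieves 11:
1. Smuggler goes to the island with the acid flask and the catalyst vial.
2. Smuggler goes back to the mainland with the acid flask.
3. Smuggler goes to the island with the acid flask and the base flask.
4. Smuggler goes back to the mainland with the acid flask.
5. Smuggler goes to the island with the acid flask and the reducing agent.
6. Smuggler goes back to the mainland with the acid flask.
7. Smuggler goes to the island with the acid flask and the ether can.
8. Smuggler goes back to the mainland with the acid flask.
9. Smuggler goes to the island with the ammonia bottle and the solvent jar.
10. Smuggler goes back to the mainland with the catalyst vial.
11. Smuggler goes to the island with the acid flask and the catalyst vial.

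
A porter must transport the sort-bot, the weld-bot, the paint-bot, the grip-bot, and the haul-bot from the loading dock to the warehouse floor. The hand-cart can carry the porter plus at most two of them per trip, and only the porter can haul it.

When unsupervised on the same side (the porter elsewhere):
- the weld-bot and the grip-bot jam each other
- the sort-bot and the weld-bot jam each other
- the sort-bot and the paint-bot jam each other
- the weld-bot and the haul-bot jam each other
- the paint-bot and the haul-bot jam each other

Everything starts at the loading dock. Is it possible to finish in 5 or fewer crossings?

Counting alone: the porter can take at most 2 across per trip to the warehouse floor, so moving all 5 needs at least 3 loaded trips out, with a return between consecutive ones — at least 5 crossings.
The safety rule pushes this higher. Following every safe sequence of crossings, the most of the 5 that can be at the warehouse floor as the hand-cart arrives there on crossing 5 is 4 — never all 5.
So the move cannot be finished within 5 crossings. (The shortest complete plan takes 7:)
1. Porter goes to the warehouse floor with the paint-bot and the weld-bot.  [the loading dock: the grip-bot, the haul-bot, the sort-bot | the warehouse floor: the paint-bot, the weld-bot]
2. Porter goes back to the loading dock alone.  [the loading dock: the grip-bot, the haul-bot, the sort-bot | the warehouse floor: the paint-bot, the weld-bot]
3. Porter goes to the warehouse floor with the sort-bot.  [the loading dock: the grip-bot, the haul-bot | the warehouse floor: the paint-bot, the sort-bot, the weld-bot]
4. Porter goes back to the loading dock with the paint-bot and the weld-bot.  [the loading dock: the grip-bot, the haul-bot, the paint-bot, the weld-bot | the warehouse floor: the sort-bot]
5. Porter goes to the warehouse floor with the grip-bot and the haul-bot.  [the loading dock: the paint-bot, the weld-bot | the warehouse floor: the grip-bot, the haul-bot, the sort-bot]
6. Porter goes back to the loading dock alone.  [the loading dock: the paint-bot, the weld-bot | the warehouse floor: the grip-bot, the haul-bot, the sort-bot]
7. Porter goes to the warehouse floor with the paint-bot and the weld-bot.  [the loading dock: — | the warehouse floor: the grip-bot, the haul-bot, the paint-bot, the sort-bot, the weld-bot]

No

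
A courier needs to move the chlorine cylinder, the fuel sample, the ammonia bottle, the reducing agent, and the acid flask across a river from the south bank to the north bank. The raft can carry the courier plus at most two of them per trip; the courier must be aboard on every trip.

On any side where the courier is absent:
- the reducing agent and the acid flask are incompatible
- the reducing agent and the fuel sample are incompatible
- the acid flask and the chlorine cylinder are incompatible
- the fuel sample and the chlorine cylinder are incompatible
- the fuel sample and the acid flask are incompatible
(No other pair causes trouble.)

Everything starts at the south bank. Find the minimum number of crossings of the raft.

Counting alone: the courier can take at most 2 across per trip to the north bank, so moving all 5 needs at least 3 loaded trips out, with a return between consecutive ones — at least 5 crossings.
The safety rule pushes this higher. Following every safe sequence of crossings, the most of the 5 that can be at the north bank as the raft arrives there on crossing 5 is 4 — never all 5.
So no plan with fewer than 7 crossings exists, and this one achieves 7:
1. Courier goes to the north bank with the acid flask and the fuel sample.
2. Courier goes back to the south bank with the fuel sample.
3. Courier goes to the north bank with the chlorine cylinder and the reducing agent.
4. Courier goes back to the south bank with the acid flask.
5. Courier goes to the north bank with the ammonia bottle and the fuel sample.
6. Courier goes back to the south bank with the fuel sample.
7. Courier goes to the north bank with the acid flask and the fuel sample.

7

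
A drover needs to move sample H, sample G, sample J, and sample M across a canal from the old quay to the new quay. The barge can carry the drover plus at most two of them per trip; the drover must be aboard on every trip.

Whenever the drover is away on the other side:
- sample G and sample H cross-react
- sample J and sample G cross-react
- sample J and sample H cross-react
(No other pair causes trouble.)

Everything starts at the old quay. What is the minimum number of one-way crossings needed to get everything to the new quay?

5

Counting alone: the drover can take at most 2 across per trip to the new quay, so moving all 4 needs at least 2 loaded trips out, with a return between consecutive ones — at least 3 crossings.
The safety rule pushes this higher. Following every safe sequence of crossings, the most of the 4 that can be at the new quay as the barge arrives there on crossing 3 is 3 — never all 4.
So no plan with fewer than 5 crossings exists, and this one achieves 5:
1. Drover goes to the new quay with sample G and sample H.
2. Drover goes back to the old quay with sample H.
3. Drover goes to the new quay with sample H and sample M.
4. Drover goes back to the old quay with sample H.
5. Drover goes to the new quay with sample H and sample J.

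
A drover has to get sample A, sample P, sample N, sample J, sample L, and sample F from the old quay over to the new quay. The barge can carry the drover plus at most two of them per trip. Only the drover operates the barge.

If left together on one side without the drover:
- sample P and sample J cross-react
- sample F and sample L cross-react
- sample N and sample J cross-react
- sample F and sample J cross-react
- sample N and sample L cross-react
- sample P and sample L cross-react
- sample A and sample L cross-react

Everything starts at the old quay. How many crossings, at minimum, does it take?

7

Counting alone: the drover can take at most 2 across per trip to the new quay, so moving all 6 needs at least 3 loaded trips out, with a return between consecutive ones — at least 5 crossings.
The safety rule pushes this higher. Following every safe sequence of crossings, the most of the 6 that can be at the new quay as the barge arrives there on crossing 5 is 4 — never all 6.
So no plan with fewer than 7 crossings exists, and this one achieves 7:
1. Drover goes to the new quay with sample J and sample L.
2. Drover goes back to the old quay alone.
3. Drover goes to the new quay with sample A and sample P.
4. Drover goes back to the old quay with sample J and sample L.
5. Drover goes to the new quay with sample F and sample N.
6. Drover goes back to the old quay alone.
7. Drover goes to the new quay with sample J and sample L.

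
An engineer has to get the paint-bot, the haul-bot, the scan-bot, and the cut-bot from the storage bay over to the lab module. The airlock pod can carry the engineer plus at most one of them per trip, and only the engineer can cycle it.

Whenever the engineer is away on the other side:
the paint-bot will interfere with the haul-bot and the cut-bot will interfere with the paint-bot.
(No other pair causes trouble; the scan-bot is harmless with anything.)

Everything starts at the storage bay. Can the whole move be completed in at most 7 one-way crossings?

Counting alone: the engineer can take at most 1 across per trip to the lab module, so moving all 4 needs at least 4 loaded trips out, with a return between consecutive ones — at least 7 crossings.
The safety rule pushes this higher. Following every safe sequence of crossings, the most of the 4 that can be at the lab module as the airlock pod arrives there on crossing 7 is 3 — never all 4.
So the move cannot be finished within 7 crossings. (The shortest complete plan takes 9:)
1. Engineer goes to the lab module with the paint-bot.  [the storage bay: the cut-bot, the haul-bot, the scan-bot | the lab module: the paint-bot]
2. Engineer goes back to the storage bay alone.  [the storage bay: the cut-bot, the haul-bot, the scan-bot | the lab module: the paint-bot]
3. Engineer goes to the lab module with the haul-bot.  [the storage bay: the cut-bot, the scan-bot | the lab module: the haul-bot, the paint-bot]
4. Engineer goes back to the storage bay with the paint-bot.  [the storage bay: the cut-bot, the paint-bot, the scan-bot | the lab module: the haul-bot]
5. Engineer goes to the lab module with the cut-bot.  [the storage bay: the paint-bot, the scan-bot | the lab module: the cut-bot, the haul-bot]
6. Engineer goes back to the storage bay alone.  [the storage bay: the paint-bot, the scan-bot | the lab module: the cut-bot, the haul-bot]
7. Engineer goes to the lab module with the scan-bot.  [the storage bay: the paint-bot | the lab module: the cut-bot, the haul-bot, the scan-bot]
8. Engineer goes back to the storage bay alone.  [the storage bay: the paint-bot | the lab module: the cut-bot, the haul-bot, the scan-bot]
9. Engineer goes to the lab module with the paint-bot.  [the storage bay: — | the lab module: the cut-bot, the haul-bot, the paint-bot, the scan-bot]

No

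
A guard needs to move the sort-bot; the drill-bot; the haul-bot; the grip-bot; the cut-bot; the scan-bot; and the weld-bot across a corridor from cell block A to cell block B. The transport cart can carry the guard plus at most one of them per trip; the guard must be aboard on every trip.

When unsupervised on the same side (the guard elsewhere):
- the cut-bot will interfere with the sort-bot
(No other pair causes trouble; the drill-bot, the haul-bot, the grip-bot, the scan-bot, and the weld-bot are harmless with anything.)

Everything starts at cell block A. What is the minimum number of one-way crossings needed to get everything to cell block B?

13

Counting alone: the guard can take at most 1 across per trip to cell block B, so moving all 7 needs at least 7 loaded trips out, with a return between consecutive ones — at least 13 crossings.
The plan below uses exactly 13 crossings, so it is optimal:
1. Guard goes to cell block B with the sort-bot.  [cell block A: the cut-bot, the drill-bot, the grip-bot, the haul-bot, the scan-bot, the weld-bot | cell block B: the sort-bot]
2. Guard goes back to cell block A alone.  [cell block A: the cut-bot, the drill-bot, the grip-bot, the haul-bot, the scan-bot, the weld-bot | cell block B: the sort-bot]
3. Guard goes to cell block B with the drill-bot.  [cell block A: the cut-bot, the grip-bot, the haul-bot, the scan-bot, the weld-bot | cell block B: the drill-bot, the sort-bot]
4. Guard goes back to cell block A alone.  [cell block A: the cut-bot, the grip-bot, the haul-bot, the scan-bot, the weld-bot | cell block B: the drill-bot, the sort-bot]
5. Guard goes to cell block B with the haul-bot.  [cell block A: the cut-bot, the grip-bot, the scan-bot, the weld-bot | cell block B: the drill-bot, the haul-bot, the sort-bot]
6. Guard goes back to cell block A alone.  [cell block A: the cut-bot, the grip-bot, the scan-bot, the weld-bot | cell block B: the drill-bot, the haul-bot, the sort-bot]
7. Guard goes to cell block B with the grip-bot.  [cell block A: the cut-bot, the scan-bot, the weld-bot | cell block B: the drill-bot, the grip-bot, the haul-bot, the sort-bot]
8. Guard goes back to cell block A alone.  [cell block A: the cut-bot, the scan-bot, the weld-bot | cell block B: the drill-bot, the grip-bot, the haul-bot, the sort-bot]
9. Guard goes to cell block B with the scan-bot.  [cell block A: the cut-bot, the weld-bot | cell block B: the drill-bot, the grip-bot, the haul-bot, the scan-bot, the sort-bot]
10. Guard goes back to cell block A alone.  [cell block A: the cut-bot, the weld-bot | cell block B: the drill-bot, the grip-bot, the haul-bot, the scan-bot, the sort-bot]
11. Guard goes to cell block B with the weld-bot.  [cell block A: the cut-bot | cell block B: the drill-bot, the grip-bot, the haul-bot, the scan-bot, the sort-bot, the weld-bot]
12. Guard goes back to cell block A alone.  [cell block A: the cut-bot | cell block B: the drill-bot, the grip-bot, the haul-bot, the scan-bot, the sort-bot, the weld-bot]
13. Guard goes to cell block B with the cut-bot.  [cell block A: — | cell block B: the cut-bot, the drill-bot, the grip-bot, the haul-bot, the scan-bot, the sort-bot, the weld-bot]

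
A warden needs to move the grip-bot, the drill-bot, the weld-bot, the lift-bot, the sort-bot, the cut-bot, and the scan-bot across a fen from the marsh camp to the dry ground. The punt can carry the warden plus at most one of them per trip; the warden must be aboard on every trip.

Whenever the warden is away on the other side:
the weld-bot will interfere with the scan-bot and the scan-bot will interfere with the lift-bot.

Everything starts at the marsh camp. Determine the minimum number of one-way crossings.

Counting alone: the warden can take at most 1 across per trip to the dry ground, so moving all 7 needs at least 7 loaded trips out, with a return between consecutive ones — at least 13 crossings.
The safety rule pushes this higher. Following every safe sequence of crossings, the most of the 7 that can be at the dry ground as the punt arrives there on crossing 13 is 6 — never all 7.
So no plan with fewer than 15 crossings exists, and this one achieves 15:
1. Warden goes to the dry ground with the scan-bot.
2. Warden goes back to the marsh camp alone.
3. Warden goes to the dry ground with the grip-bot.
4. Warden goes back to the marsh camp alone.
5. Warden goes to the dry ground with the drill-bot.
6. Warden goes back to the marsh camp alone.
7. Warden goes to the dry ground with the weld-bot.
8. Warden goes back to the marsh camp with the scan-bot.
9. Warden goes to the dry ground with the lift-bot.
10. Warden goes back to the marsh camp alone.
11. Warden goes to the dry ground with the sort-bot.
12. Warden goes back to the marsh camp alone.
13. Warden goes to the dry ground with the cut-bot.
14. Warden goes back to the marsh camp alone.
15. Warden goes to the dry ground with the scan-bot.

15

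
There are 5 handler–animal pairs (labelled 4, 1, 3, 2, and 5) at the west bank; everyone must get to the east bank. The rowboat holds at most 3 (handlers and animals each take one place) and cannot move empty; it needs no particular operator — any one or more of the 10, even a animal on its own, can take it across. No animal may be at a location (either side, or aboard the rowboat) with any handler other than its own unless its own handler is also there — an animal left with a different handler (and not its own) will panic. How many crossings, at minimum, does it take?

11

Counting alone: each trip to the east bank takes at most 3 across and each return brings at least 1 back, so after t trips out (and t−1 returns) at most 3t − (t−1) of the 10 are across; that first reaches 10 at t = 5, so at least 9 crossings are needed.
The safety rule pushes this higher. Following every safe sequence of crossings, the most of the 10 that can be at the east bank as the rowboat arrives there on crossing 9 is 9 — never all 10.
So no plan with fewer than 11 crossings exists, and this one achieves 11:
1. animal 4 and handler 4 cross → the east bank.
2. handler 4 crosses ← the west bank.
3. animal 1, animal 2, and animal 3 cross → the east bank.
4. animal 4 crosses ← the west bank.
5. handler 1, handler 2, and handler 3 cross → the east bank.
6. animal 1 and handler 1 cross ← the west bank.
7. handler 1, handler 4, and handler 5 cross → the east bank.
8. animal 3 crosses ← the west bank.
9. animal 1 and animal 4 cross → the east bank.
10. animal 4 crosses ← the west bank.
11. animal 3, animal 4, and animal 5 cross → the east bank.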